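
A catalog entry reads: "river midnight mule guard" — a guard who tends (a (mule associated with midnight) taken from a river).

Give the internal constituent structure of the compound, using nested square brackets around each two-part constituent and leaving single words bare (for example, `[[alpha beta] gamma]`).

[[river [midnight mule]] guard]

The outermost head in the paraphrase is "guard", modified by "river midnight mule".
Within "river midnight mule", the head is "mule" (specifically "midnight mule") and the modifier is "river".
Within "midnight mule", the head is "mule" and the modifier is "midnight".
So the structure is [[river [midnight mule]] guard].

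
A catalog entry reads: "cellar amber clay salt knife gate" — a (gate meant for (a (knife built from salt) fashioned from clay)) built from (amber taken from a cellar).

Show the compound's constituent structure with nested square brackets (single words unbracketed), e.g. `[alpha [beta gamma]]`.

[[cellar amber] [[clay [salt knife]] gate]]

At the top level: head "gate" (specifically "clay salt knife gate"); modifier "cellar amber".
Inside "cellar amber": head "amber", modifier "cellar".
Inside "clay salt knife gate": head "gate", modifier "clay salt knife".
Inside "clay salt knife": head "knife" (specifically "salt knife"), modifier "clay".
Inside "salt knife": head "knife", modifier "salt".
So the structure is [[cellar amber] [[clay [salt knife]] gate]].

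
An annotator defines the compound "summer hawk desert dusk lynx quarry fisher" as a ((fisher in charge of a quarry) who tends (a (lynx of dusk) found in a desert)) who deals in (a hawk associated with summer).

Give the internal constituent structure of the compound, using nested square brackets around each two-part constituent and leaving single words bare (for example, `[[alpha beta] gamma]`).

The outermost head in the paraphrase is "fisher" (specifically "desert dusk lynx quarry fisher"), modified by "summer hawk".
"summer hawk" → head "hawk", modifier "summer".
"desert dusk lynx quarry fisher" → head "fisher" (specifically "quarry fisher"), modifier "desert dusk lynx".
"desert dusk lynx" → head "lynx" (specifically "dusk lynx"), modifier "desert".
"dusk lynx" → head "lynx", modifier "dusk".
"quarry fisher" → head "fisher", modifier "quarry".
So the structure is [[summer hawk] [[desert [dusk lynx]] [quarry fisher]]].

[[summer hawk] [[desert [dusk lynx]] [quarry fisher]]]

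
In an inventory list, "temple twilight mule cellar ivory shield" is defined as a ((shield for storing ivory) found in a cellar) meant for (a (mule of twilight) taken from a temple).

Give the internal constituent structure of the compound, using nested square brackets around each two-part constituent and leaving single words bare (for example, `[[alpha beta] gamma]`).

[[temple [twilight mule]] [cellar [ivory shield]]]

Whole compound: head "shield" (specifically "cellar ivory shield"), modifier "temple twilight mule".
"temple twilight mule" → head "mule" (specifically "twilight mule"), modifier "temple".
"twilight mule" → head "mule", modifier "twilight".
"cellar ivory shield" → head "shield" (specifically "ivory shield"), modifier "cellar".
"ivory shield" → head "shield", modifier "ivory".
Assembled: [[temple [twilight mule]] [cellar [ivory shield]]].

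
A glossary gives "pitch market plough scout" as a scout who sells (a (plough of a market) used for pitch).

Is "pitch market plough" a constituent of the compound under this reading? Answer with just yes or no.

The paraphrase groups the words so that "pitch market plough" is one unit: it corresponds to a single parenthesized sub-phrase.
The full structure is [[pitch [market plough]] scout], in which [pitch market plough] is a constituent.

yes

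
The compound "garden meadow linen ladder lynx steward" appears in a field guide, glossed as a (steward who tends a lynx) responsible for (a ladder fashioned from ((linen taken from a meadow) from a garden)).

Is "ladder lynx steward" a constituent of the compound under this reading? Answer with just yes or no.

no

The top-level split is [garden meadow linen ladder] [lynx steward]; the full structure is [[[garden [meadow linen]] ladder] [lynx steward]].
"ladder lynx steward" straddles a constituent boundary, so it is not a single unit.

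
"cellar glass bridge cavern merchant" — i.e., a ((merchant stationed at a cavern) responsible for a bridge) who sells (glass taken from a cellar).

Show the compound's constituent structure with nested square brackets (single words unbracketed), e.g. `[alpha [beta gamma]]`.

Overall it is a kind of merchant (specifically "bridge cavern merchant"); the modifier is "cellar glass".
Inside "cellar glass": head "glass", modifier "cellar".
Inside "bridge cavern merchant": head "merchant" (specifically "cavern merchant"), modifier "bridge".
Inside "cavern merchant": head "merchant", modifier "cavern".
Putting it together: [[cellar glass] [bridge [cavern merchant]]].

[[cellar glass] [bridge [cavern merchant]]]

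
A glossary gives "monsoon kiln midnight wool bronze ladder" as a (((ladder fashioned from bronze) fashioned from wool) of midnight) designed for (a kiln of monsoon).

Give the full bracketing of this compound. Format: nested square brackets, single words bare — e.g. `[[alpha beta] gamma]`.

Whole compound: head "ladder" (specifically "midnight wool bronze ladder"), modifier "monsoon kiln".
"monsoon kiln" → head "kiln", modifier "monsoon".
"midnight wool bronze ladder" → head "ladder" (specifically "wool bronze ladder"), modifier "midnight".
"wool bronze ladder" → head "ladder" (specifically "bronze ladder"), modifier "wool".
"bronze ladder" → head "ladder", modifier "bronze".
Assembled: [[monsoon kiln] [midnight [wool [bronze ladder]]]].

[[monsoon kiln] [midnight [wool [bronze ladder]]]]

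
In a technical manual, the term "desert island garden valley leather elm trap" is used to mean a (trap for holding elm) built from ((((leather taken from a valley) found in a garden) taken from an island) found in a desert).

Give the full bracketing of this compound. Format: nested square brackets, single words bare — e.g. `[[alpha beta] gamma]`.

Overall it is a kind of trap (specifically "elm trap"); the modifier is "desert island garden valley leather".
Within "desert island garden valley leather", the head is "leather" (specifically "island garden valley leather") and the modifier is "desert".
Within "island garden valley leather", the head is "leather" (specifically "garden valley leather") and the modifier is "island".
Within "garden valley leather", the head is "leather" (specifically "valley leather") and the modifier is "garden".
Within "valley leather", the head is "leather" and the modifier is "valley".
Within "elm trap", the head is "trap" and the modifier is "elm".
So the structure is [[desert [island [garden [valley leather]]]] [elm trap]].

[[desert [island [garden [valley leather]]]] [elm trap]]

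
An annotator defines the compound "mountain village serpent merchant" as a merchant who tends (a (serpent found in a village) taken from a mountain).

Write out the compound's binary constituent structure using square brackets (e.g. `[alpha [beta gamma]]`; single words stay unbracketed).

At the top level: head "merchant"; modifier "mountain village serpent".
Inside "mountain village serpent": head "serpent" (specifically "village serpent"), modifier "mountain".
Inside "village serpent": head "serpent", modifier "village".
So the structure is [[mountain [village serpent]] merchant].

[[mountain [village serpent]] merchant]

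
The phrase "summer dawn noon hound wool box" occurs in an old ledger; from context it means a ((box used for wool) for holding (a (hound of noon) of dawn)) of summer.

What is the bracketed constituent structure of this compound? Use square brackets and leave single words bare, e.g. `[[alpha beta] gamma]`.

[summer [[dawn [noon hound]] [wool box]]]

At the top level: head "box" (specifically "dawn noon hound wool box"); modifier "summer".
Within "dawn noon hound wool box", the head is "box" (specifically "wool box") and the modifier is "dawn noon hound".
Within "dawn noon hound", the head is "hound" (specifically "noon hound") and the modifier is "dawn".
Within "noon hound", the head is "hound" and the modifier is "noon".
Within "wool box", the head is "box" and the modifier is "wool".
Putting it together: [summer [[dawn [noon hound]] [wool box]]].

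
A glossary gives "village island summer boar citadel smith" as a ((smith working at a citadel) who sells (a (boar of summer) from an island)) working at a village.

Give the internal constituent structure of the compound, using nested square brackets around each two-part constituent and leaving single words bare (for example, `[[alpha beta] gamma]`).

[village [[island [summer boar]] [citadel smith]]]

The outermost head in the paraphrase is "smith" (specifically "island summer boar citadel smith"), modified by "village".
Within "island summer boar citadel smith", the head is "smith" (specifically "citadel smith") and the modifier is "island summer boar".
Within "island summer boar", the head is "boar" (specifically "summer boar") and the modifier is "island".
Within "summer boar", the head is "boar" and the modifier is "summer".
Within "citadel smith", the head is "smith" and the modifier is "citadel".
Assembled: [village [[island [summer boar]] [citadel smith]]].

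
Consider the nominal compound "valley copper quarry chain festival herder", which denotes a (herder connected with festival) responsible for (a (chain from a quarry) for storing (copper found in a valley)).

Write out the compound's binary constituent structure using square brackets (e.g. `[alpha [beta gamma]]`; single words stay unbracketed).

At the top level: head "herder" (specifically "festival herder"); modifier "valley copper quarry chain".
"valley copper quarry chain" → head "chain" (specifically "quarry chain"), modifier "valley copper".
"valley copper" → head "copper", modifier "valley".
"quarry chain" → head "chain", modifier "quarry".
"festival herder" → head "herder", modifier "festival".
Putting it together: [[[valley copper] [quarry chain]] [festival herder]].

[[[valley copper] [quarry chain]] [festival herder]]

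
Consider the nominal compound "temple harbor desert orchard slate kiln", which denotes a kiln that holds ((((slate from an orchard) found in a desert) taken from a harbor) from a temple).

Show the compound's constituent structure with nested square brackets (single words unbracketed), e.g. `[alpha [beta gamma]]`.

The outermost head in the paraphrase is "kiln", modified by "temple harbor desert orchard slate".
"temple harbor desert orchard slate" → head "slate" (specifically "harbor desert orchard slate"), modifier "temple".
"harbor desert orchard slate" → head "slate" (specifically "desert orchard slate"), modifier "harbor".
"desert orchard slate" → head "slate" (specifically "orchard slate"), modifier "desert".
"orchard slate" → head "slate", modifier "orchard".
So the structure is [[temple [harbor [desert [orchard slate]]]] kiln].

[[temple [harbor [desert [orchard slate]]]] kiln]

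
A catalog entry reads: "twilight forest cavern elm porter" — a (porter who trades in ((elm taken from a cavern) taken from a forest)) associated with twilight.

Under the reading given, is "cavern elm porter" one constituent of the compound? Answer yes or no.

no

The top-level split is [twilight] [forest cavern elm porter]; the full structure is [twilight [[forest [cavern elm]] porter]].
"cavern elm porter" straddles a constituent boundary, so it is not a single unit.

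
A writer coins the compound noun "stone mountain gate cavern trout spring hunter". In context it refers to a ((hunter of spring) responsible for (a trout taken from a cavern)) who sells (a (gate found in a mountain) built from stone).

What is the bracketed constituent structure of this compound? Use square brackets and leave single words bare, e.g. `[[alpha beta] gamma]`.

The outermost head in the paraphrase is "hunter" (specifically "cavern trout spring hunter"), modified by "stone mountain gate".
Inside "stone mountain gate": head "gate" (specifically "mountain gate"), modifier "stone".
Inside "mountain gate": head "gate", modifier "mountain".
Inside "cavern trout spring hunter": head "hunter" (specifically "spring hunter"), modifier "cavern trout".
Inside "cavern trout": head "trout", modifier "cavern".
Inside "spring hunter": head "hunter", modifier "spring".
Assembled: [[stone [mountain gate]] [[cavern trout] [spring hunter]]].

[[stone [mountain gate]] [[cavern trout] [spring hunter]]]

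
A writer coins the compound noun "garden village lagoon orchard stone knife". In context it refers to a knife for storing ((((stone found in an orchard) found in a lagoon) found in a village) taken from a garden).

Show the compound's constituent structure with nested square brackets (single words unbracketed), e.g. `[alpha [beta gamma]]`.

The outermost head in the paraphrase is "knife", modified by "garden village lagoon orchard stone".
Within "garden village lagoon orchard stone", the head is "stone" (specifically "village lagoon orchard stone") and the modifier is "garden".
Within "village lagoon orchard stone", the head is "stone" (specifically "lagoon orchard stone") and the modifier is "village".
Within "lagoon orchard stone", the head is "stone" (specifically "orchard stone") and the modifier is "lagoon".
Within "orchard stone", the head is "stone" and the modifier is "orchard".
Assembled: [[garden [village [lagoon [orchard stone]]]] knife].

[[garden [village [lagoon [orchard stone]]]] knife]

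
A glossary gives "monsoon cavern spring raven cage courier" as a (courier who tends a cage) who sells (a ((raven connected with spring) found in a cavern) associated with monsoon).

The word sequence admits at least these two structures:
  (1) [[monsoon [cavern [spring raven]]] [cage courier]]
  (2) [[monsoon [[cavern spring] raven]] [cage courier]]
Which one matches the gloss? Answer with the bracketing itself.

The paraphrase's head is the "courier" part ("cage courier"); its modifier is "monsoon cavern spring raven".
That top-level split, carried through the inner groups, gives [[monsoon [cavern [spring raven]]] [cage courier]].

[[monsoon [cavern [spring raven]]] [cage courier]]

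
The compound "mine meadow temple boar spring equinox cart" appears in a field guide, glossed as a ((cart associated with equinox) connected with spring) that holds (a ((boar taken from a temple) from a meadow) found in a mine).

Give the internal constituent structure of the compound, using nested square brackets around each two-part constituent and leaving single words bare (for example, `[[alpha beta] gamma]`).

[[mine [meadow [temple boar]]] [spring [equinox cart]]]

At the top level: head "cart" (specifically "spring equinox cart"); modifier "mine meadow temple boar".
"mine meadow temple boar" → head "boar" (specifically "meadow temple boar"), modifier "mine".
"meadow temple boar" → head "boar" (specifically "temple boar"), modifier "meadow".
"temple boar" → head "boar", modifier "temple".
"spring equinox cart" → head "cart" (specifically "equinox cart"), modifier "spring".
"equinox cart" → head "cart", modifier "equinox".
Putting it together: [[mine [meadow [temple boar]]] [spring [equinox cart]]].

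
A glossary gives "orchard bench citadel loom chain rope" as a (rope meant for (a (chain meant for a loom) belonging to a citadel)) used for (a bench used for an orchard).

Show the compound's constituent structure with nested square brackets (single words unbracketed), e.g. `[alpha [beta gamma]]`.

Overall it is a kind of rope (specifically "citadel loom chain rope"); the modifier is "orchard bench".
"orchard bench" → head "bench", modifier "orchard".
"citadel loom chain rope" → head "rope", modifier "citadel loom chain".
"citadel loom chain" → head "chain" (specifically "loom chain"), modifier "citadel".
"loom chain" → head "chain", modifier "loom".
Putting it together: [[orchard bench] [[citadel [loom chain]] rope]].

[[orchard bench] [[citadel [loom chain]] rope]]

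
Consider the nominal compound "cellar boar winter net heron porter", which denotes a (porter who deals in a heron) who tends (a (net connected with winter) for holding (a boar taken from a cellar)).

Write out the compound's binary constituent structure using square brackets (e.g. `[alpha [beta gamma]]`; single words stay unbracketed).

[[[cellar boar] [winter net]] [heron porter]]

Whole compound: head "porter" (specifically "heron porter"), modifier "cellar boar winter net".
"cellar boar winter net" → head "net" (specifically "winter net"), modifier "cellar boar".
"cellar boar" → head "boar", modifier "cellar".
"winter net" → head "net", modifier "winter".
"heron porter" → head "porter", modifier "heron".
Assembled: [[[cellar boar] [winter net]] [heron porter]].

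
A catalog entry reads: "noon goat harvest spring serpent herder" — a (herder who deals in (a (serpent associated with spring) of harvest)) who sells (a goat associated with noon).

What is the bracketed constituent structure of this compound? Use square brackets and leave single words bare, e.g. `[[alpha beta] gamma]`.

[[noon goat] [[harvest [spring serpent]] herder]]

Overall it is a kind of herder (specifically "harvest spring serpent herder"); the modifier is "noon goat".
Within "noon goat", the head is "goat" and the modifier is "noon".
Within "harvest spring serpent herder", the head is "herder" and the modifier is "harvest spring serpent".
Within "harvest spring serpent", the head is "serpent" (specifically "spring serpent") and the modifier is "harvest".
Within "spring serpent", the head is "serpent" and the modifier is "spring".
So the structure is [[noon goat] [[harvest [spring serpent]] herder]].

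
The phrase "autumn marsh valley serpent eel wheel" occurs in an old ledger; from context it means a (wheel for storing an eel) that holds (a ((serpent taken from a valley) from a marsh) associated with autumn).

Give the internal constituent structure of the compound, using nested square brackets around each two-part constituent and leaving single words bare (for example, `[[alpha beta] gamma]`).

At the top level: head "wheel" (specifically "eel wheel"); modifier "autumn marsh valley serpent".
"autumn marsh valley serpent" → head "serpent" (specifically "marsh valley serpent"), modifier "autumn".
"marsh valley serpent" → head "serpent" (specifically "valley serpent"), modifier "marsh".
"valley serpent" → head "serpent", modifier "valley".
"eel wheel" → head "wheel", modifier "eel".
Putting it together: [[autumn [marsh [valley serpent]]] [eel wheel]].

[[autumn [marsh [valley serpent]]] [eel wheel]]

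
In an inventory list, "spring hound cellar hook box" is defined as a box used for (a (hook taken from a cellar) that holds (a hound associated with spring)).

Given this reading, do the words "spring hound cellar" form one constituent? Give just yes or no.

The top-level split is [spring hound cellar hook] [box]; the full structure is [[[spring hound] [cellar hook]] box].
"spring hound cellar" straddles a constituent boundary, so it is not a single unit.

no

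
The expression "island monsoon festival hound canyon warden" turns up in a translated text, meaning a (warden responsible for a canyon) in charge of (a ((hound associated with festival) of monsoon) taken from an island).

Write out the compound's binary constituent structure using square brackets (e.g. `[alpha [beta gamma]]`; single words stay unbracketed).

The outermost head in the paraphrase is "warden" (specifically "canyon warden"), modified by "island monsoon festival hound".
Within "island monsoon festival hound", the head is "hound" (specifically "monsoon festival hound") and the modifier is "island".
Within "monsoon festival hound", the head is "hound" (specifically "festival hound") and the modifier is "monsoon".
Within "festival hound", the head is "hound" and the modifier is "festival".
Within "canyon warden", the head is "warden" and the modifier is "canyon".
Assembled: [[island [monsoon [festival hound]]] [canyon warden]].

[[island [monsoon [festival hound]]] [canyon warden]]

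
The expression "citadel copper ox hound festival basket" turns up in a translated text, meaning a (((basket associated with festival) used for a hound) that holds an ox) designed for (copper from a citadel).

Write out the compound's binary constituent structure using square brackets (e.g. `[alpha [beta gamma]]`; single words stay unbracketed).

[[citadel copper] [ox [hound [festival basket]]]]

At the top level: head "basket" (specifically "ox hound festival basket"); modifier "citadel copper".
Within "citadel copper", the head is "copper" and the modifier is "citadel".
Within "ox hound festival basket", the head is "basket" (specifically "hound festival basket") and the modifier is "ox".
Within "hound festival basket", the head is "basket" (specifically "festival basket") and the modifier is "hound".
Within "festival basket", the head is "basket" and the modifier is "festival".
Assembled: [[citadel copper] [ox [hound [festival basket]]]].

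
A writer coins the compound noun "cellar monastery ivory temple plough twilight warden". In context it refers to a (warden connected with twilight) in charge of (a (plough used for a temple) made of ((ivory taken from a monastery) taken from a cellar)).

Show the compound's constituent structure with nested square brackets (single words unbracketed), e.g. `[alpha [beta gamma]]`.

Whole compound: head "warden" (specifically "twilight warden"), modifier "cellar monastery ivory temple plough".
Inside "cellar monastery ivory temple plough": head "plough" (specifically "temple plough"), modifier "cellar monastery ivory".
Inside "cellar monastery ivory": head "ivory" (specifically "monastery ivory"), modifier "cellar".
Inside "monastery ivory": head "ivory", modifier "monastery".
Inside "temple plough": head "plough", modifier "temple".
Inside "twilight warden": head "warden", modifier "twilight".
So the structure is [[[cellar [monastery ivory]] [temple plough]] [twilight warden]].

[[[cellar [monastery ivory]] [temple plough]] [twilight warden]]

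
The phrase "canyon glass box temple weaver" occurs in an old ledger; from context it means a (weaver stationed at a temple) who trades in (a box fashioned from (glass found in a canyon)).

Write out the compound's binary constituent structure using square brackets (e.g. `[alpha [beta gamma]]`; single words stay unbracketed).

At the top level: head "weaver" (specifically "temple weaver"); modifier "canyon glass box".
"canyon glass box" → head "box", modifier "canyon glass".
"canyon glass" → head "glass", modifier "canyon".
"temple weaver" → head "weaver", modifier "temple".
Putting it together: [[[canyon glass] box] [temple weaver]].

[[[canyon glass] box] [temple weaver]]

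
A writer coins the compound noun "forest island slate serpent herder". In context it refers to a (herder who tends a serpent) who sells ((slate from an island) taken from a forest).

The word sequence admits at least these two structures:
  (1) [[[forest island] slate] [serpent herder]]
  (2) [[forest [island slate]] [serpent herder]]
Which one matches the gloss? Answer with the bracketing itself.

The paraphrase's head is the "herder" part ("serpent herder"); its modifier is "forest island slate".
That top-level split, carried through the inner groups, gives [[forest [island slate]] [serpent herder]].

[[forest [island slate]] [serpent herder]]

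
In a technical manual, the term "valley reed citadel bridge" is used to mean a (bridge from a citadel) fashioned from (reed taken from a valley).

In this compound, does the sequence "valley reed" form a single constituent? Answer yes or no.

The paraphrase groups the words so that "valley reed" is one unit: it corresponds to a single parenthesized sub-phrase.
The full structure is [[valley reed] [citadel bridge]], in which [valley reed] is a constituent.

yes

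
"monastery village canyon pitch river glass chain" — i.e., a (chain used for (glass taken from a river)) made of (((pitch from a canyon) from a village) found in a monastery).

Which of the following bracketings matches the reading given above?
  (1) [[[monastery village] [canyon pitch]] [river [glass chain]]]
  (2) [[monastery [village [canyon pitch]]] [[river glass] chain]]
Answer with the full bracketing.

[[monastery [village [canyon pitch]]] [[river glass] chain]]

The paraphrase's head is the "chain" part ("river glass chain"); its modifier is "monastery village canyon pitch".
That top-level split, carried through the inner groups, gives [[monastery [village [canyon pitch]]] [[river glass] chain]].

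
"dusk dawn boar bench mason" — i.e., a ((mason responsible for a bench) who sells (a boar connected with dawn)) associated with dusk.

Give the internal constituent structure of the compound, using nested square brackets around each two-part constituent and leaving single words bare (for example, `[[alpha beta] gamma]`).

[dusk [[dawn boar] [bench mason]]]

The outermost head in the paraphrase is "mason" (specifically "dawn boar bench mason"), modified by "dusk".
Inside "dawn boar bench mason": head "mason" (specifically "bench mason"), modifier "dawn boar".
Inside "dawn boar": head "boar", modifier "dawn".
Inside "bench mason": head "mason", modifier "bench".
Assembled: [dusk [[dawn boar] [bench mason]]].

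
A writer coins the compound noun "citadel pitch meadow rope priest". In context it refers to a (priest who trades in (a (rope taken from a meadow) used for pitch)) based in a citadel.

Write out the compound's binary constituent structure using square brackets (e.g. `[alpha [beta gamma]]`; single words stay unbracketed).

[citadel [[pitch [meadow rope]] priest]]

Whole compound: head "priest" (specifically "pitch meadow rope priest"), modifier "citadel".
Within "pitch meadow rope priest", the head is "priest" and the modifier is "pitch meadow rope".
Within "pitch meadow rope", the head is "rope" (specifically "meadow rope") and the modifier is "pitch".
Within "meadow rope", the head is "rope" and the modifier is "meadow".
So the structure is [citadel [[pitch [meadow rope]] priest]].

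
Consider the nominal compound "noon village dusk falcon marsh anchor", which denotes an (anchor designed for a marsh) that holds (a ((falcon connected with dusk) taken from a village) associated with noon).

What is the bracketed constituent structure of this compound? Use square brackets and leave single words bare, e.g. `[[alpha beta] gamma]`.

At the top level: head "anchor" (specifically "marsh anchor"); modifier "noon village dusk falcon".
Within "noon village dusk falcon", the head is "falcon" (specifically "village dusk falcon") and the modifier is "noon".
Within "village dusk falcon", the head is "falcon" (specifically "dusk falcon") and the modifier is "village".
Within "dusk falcon", the head is "falcon" and the modifier is "dusk".
Within "marsh anchor", the head is "anchor" and the modifier is "marsh".
Putting it together: [[noon [village [dusk falcon]]] [marsh anchor]].

[[noon [village [dusk falcon]]] [marsh anchor]]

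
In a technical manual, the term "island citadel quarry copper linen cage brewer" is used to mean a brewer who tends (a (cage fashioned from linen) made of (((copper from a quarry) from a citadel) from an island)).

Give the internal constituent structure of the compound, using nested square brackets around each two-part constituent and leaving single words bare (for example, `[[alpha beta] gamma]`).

[[[island [citadel [quarry copper]]] [linen cage]] brewer]

Whole compound: head "brewer", modifier "island citadel quarry copper linen cage".
"island citadel quarry copper linen cage" → head "cage" (specifically "linen cage"), modifier "island citadel quarry copper".
"island citadel quarry copper" → head "copper" (specifically "citadel quarry copper"), modifier "island".
"citadel quarry copper" → head "copper" (specifically "quarry copper"), modifier "citadel".
"quarry copper" → head "copper", modifier "quarry".
"linen cage" → head "cage", modifier "linen".
Assembled: [[[island [citadel [quarry copper]]] [linen cage]] brewer].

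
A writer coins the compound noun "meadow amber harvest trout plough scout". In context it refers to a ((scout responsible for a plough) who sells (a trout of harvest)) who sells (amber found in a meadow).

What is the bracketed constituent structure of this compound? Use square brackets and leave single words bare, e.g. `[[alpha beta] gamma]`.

The outermost head in the paraphrase is "scout" (specifically "harvest trout plough scout"), modified by "meadow amber".
Within "meadow amber", the head is "amber" and the modifier is "meadow".
Within "harvest trout plough scout", the head is "scout" (specifically "plough scout") and the modifier is "harvest trout".
Within "harvest trout", the head is "trout" and the modifier is "harvest".
Within "plough scout", the head is "scout" and the modifier is "plough".
Putting it together: [[meadow amber] [[harvest trout] [plough scout]]].

[[meadow amber] [[harvest trout] [plough scout]]]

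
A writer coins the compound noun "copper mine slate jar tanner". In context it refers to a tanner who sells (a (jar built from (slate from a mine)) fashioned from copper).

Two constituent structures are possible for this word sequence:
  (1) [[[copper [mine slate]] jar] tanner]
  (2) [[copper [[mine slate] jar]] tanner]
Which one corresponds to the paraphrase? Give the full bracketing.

The paraphrase's head is the "tanner" part ("tanner"); its modifier is "copper mine slate jar".
That top-level split, carried through the inner groups, gives [[copper [[mine slate] jar]] tanner].

[[copper [[mine slate] jar]] tanner]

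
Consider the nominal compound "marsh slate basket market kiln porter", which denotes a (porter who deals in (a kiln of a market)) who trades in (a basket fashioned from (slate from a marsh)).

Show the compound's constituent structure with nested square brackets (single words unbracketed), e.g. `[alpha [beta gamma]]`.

At the top level: head "porter" (specifically "market kiln porter"); modifier "marsh slate basket".
Within "marsh slate basket", the head is "basket" and the modifier is "marsh slate".
Within "marsh slate", the head is "slate" and the modifier is "marsh".
Within "market kiln porter", the head is "porter" and the modifier is "market kiln".
Within "market kiln", the head is "kiln" and the modifier is "market".
So the structure is [[[marsh slate] basket] [[market kiln] porter]].

[[[marsh slate] basket] [[market kiln] porter]]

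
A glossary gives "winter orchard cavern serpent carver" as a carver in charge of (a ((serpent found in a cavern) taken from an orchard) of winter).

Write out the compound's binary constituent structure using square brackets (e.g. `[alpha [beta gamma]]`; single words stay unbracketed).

[[winter [orchard [cavern serpent]]] carver]

Whole compound: head "carver", modifier "winter orchard cavern serpent".
Within "winter orchard cavern serpent", the head is "serpent" (specifically "orchard cavern serpent") and the modifier is "winter".
Within "orchard cavern serpent", the head is "serpent" (specifically "cavern serpent") and the modifier is "orchard".
Within "cavern serpent", the head is "serpent" and the modifier is "cavern".
Assembled: [[winter [orchard [cavern serpent]]] carver].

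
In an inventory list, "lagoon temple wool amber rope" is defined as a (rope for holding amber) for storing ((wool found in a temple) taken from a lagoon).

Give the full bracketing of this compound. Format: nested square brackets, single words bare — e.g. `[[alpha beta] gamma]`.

[[lagoon [temple wool]] [amber rope]]

The outermost head in the paraphrase is "rope" (specifically "amber rope"), modified by "lagoon temple wool".
"lagoon temple wool" → head "wool" (specifically "temple wool"), modifier "lagoon".
"temple wool" → head "wool", modifier "temple".
"amber rope" → head "rope", modifier "amber".
Putting it together: [[lagoon [temple wool]] [amber rope]].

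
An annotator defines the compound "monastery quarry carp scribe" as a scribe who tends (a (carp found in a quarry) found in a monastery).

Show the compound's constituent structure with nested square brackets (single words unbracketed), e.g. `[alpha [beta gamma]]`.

Overall it is a kind of scribe; the modifier is "monastery quarry carp".
"monastery quarry carp" → head "carp" (specifically "quarry carp"), modifier "monastery".
"quarry carp" → head "carp", modifier "quarry".
Assembled: [[monastery [quarry carp]] scribe].

[[monastery [quarry carp]] scribe]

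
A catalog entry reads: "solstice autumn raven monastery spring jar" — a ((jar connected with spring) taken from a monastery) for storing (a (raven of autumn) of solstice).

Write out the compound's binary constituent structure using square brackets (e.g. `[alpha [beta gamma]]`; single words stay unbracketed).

[[solstice [autumn raven]] [monastery [spring jar]]]

At the top level: head "jar" (specifically "monastery spring jar"); modifier "solstice autumn raven".
Inside "solstice autumn raven": head "raven" (specifically "autumn raven"), modifier "solstice".
Inside "autumn raven": head "raven", modifier "autumn".
Inside "monastery spring jar": head "jar" (specifically "spring jar"), modifier "monastery".
Inside "spring jar": head "jar", modifier "spring".
Putting it together: [[solstice [autumn raven]] [monastery [spring jar]]].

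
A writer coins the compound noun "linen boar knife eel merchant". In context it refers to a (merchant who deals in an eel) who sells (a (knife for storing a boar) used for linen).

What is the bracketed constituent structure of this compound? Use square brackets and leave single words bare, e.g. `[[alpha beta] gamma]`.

The outermost head in the paraphrase is "merchant" (specifically "eel merchant"), modified by "linen boar knife".
Inside "linen boar knife": head "knife" (specifically "boar knife"), modifier "linen".
Inside "boar knife": head "knife", modifier "boar".
Inside "eel merchant": head "merchant", modifier "eel".
So the structure is [[linen [boar knife]] [eel merchant]].

[[linen [boar knife]] [eel merchant]]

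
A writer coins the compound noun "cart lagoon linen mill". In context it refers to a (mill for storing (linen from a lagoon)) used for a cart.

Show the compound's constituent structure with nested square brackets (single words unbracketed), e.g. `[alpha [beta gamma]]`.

[cart [[lagoon linen] mill]]

Overall it is a kind of mill (specifically "lagoon linen mill"); the modifier is "cart".
"lagoon linen mill" → head "mill", modifier "lagoon linen".
"lagoon linen" → head "linen", modifier "lagoon".
Putting it together: [cart [[lagoon linen] mill]].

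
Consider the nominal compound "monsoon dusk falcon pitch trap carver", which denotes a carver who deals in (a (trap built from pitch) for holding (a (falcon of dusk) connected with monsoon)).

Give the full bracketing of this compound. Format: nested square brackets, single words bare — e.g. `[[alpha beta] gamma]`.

Whole compound: head "carver", modifier "monsoon dusk falcon pitch trap".
"monsoon dusk falcon pitch trap" → head "trap" (specifically "pitch trap"), modifier "monsoon dusk falcon".
"monsoon dusk falcon" → head "falcon" (specifically "dusk falcon"), modifier "monsoon".
"dusk falcon" → head "falcon", modifier "dusk".
"pitch trap" → head "trap", modifier "pitch".
Assembled: [[[monsoon [dusk falcon]] [pitch trap]] carver].

[[[monsoon [dusk falcon]] [pitch trap]] carver]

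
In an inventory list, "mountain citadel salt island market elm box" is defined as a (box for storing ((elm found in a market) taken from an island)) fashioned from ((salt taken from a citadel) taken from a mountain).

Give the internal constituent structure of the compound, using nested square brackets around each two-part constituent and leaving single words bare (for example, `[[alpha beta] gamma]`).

The outermost head in the paraphrase is "box" (specifically "island market elm box"), modified by "mountain citadel salt".
Inside "mountain citadel salt": head "salt" (specifically "citadel salt"), modifier "mountain".
Inside "citadel salt": head "salt", modifier "citadel".
Inside "island market elm box": head "box", modifier "island market elm".
Inside "island market elm": head "elm" (specifically "market elm"), modifier "island".
Inside "market elm": head "elm", modifier "market".
Assembled: [[mountain [citadel salt]] [[island [market elm]] box]].

[[mountain [citadel salt]] [[island [market elm]] box]]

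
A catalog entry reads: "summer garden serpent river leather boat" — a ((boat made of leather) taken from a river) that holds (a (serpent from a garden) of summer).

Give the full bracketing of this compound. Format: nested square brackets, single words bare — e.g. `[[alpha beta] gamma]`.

Overall it is a kind of boat (specifically "river leather boat"); the modifier is "summer garden serpent".
Within "summer garden serpent", the head is "serpent" (specifically "garden serpent") and the modifier is "summer".
Within "garden serpent", the head is "serpent" and the modifier is "garden".
Within "river leather boat", the head is "boat" (specifically "leather boat") and the modifier is "river".
Within "leather boat", the head is "boat" and the modifier is "leather".
So the structure is [[summer [garden serpent]] [river [leather boat]]].

[[summer [garden serpent]] [river [leather boat]]]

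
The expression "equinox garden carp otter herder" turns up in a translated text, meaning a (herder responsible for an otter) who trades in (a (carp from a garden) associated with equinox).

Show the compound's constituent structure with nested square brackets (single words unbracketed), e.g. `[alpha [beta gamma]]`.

Whole compound: head "herder" (specifically "otter herder"), modifier "equinox garden carp".
"equinox garden carp" → head "carp" (specifically "garden carp"), modifier "equinox".
"garden carp" → head "carp", modifier "garden".
"otter herder" → head "herder", modifier "otter".
So the structure is [[equinox [garden carp]] [otter herder]].

[[equinox [garden carp]] [otter herder]]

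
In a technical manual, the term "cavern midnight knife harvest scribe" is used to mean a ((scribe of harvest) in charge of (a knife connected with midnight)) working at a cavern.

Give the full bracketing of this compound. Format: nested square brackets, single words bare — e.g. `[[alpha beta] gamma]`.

[cavern [[midnight knife] [harvest scribe]]]

At the top level: head "scribe" (specifically "midnight knife harvest scribe"); modifier "cavern".
Inside "midnight knife harvest scribe": head "scribe" (specifically "harvest scribe"), modifier "midnight knife".
Inside "midnight knife": head "knife", modifier "midnight".
Inside "harvest scribe": head "scribe", modifier "harvest".
Assembled: [cavern [[midnight knife] [harvest scribe]]].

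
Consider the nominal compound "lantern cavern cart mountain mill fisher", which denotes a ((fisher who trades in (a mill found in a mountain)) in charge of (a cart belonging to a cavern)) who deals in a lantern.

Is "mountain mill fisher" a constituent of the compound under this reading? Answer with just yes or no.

The paraphrase groups the words so that "mountain mill fisher" is one unit: it corresponds to a single parenthesized sub-phrase.
The full structure is [lantern [[cavern cart] [[mountain mill] fisher]]], in which [mountain mill fisher] is a constituent.

yes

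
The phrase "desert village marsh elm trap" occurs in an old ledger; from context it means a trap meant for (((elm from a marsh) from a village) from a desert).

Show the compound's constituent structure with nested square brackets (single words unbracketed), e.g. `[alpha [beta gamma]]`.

[[desert [village [marsh elm]]] trap]

At the top level: head "trap"; modifier "desert village marsh elm".
"desert village marsh elm" → head "elm" (specifically "village marsh elm"), modifier "desert".
"village marsh elm" → head "elm" (specifically "marsh elm"), modifier "village".
"marsh elm" → head "elm", modifier "marsh".
Putting it together: [[desert [village [marsh elm]]] trap].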